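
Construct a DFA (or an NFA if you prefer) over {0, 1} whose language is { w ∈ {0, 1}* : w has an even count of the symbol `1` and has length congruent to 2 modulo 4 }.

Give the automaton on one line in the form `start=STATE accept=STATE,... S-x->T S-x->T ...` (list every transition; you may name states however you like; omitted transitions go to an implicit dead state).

Build one automaton per condition and run them in lockstep. The first has 2 states tracking the count of `1`s modulo 2; the second has 4 states tracking the input length modulo 4. A product state is a pair (one from each), accepting exactly when both do.
With 8 states:
        0   1  
>  s0   s1  s2 
   s1   s3  s4 
   s2   s4  s3 
 * s3   s5  s6 
   s4   s6  s5 
   s5   s0  s7 
   s6   s7  s0 
   s7   s2  s1 
(> = start, * = accepting)

start=s0 accept=s3 s0-0->s1 s0-1->s2 s1-0->s3 s1-1->s4 s2-0->s4 s2-1->s3 s3-0->s5 s3-1->s6 s4-0->s6 s4-1->s5 s5-0->s0 s5-1->s7 s6-0->s7 s6-1->s0 s7-0->s2 s7-1->s1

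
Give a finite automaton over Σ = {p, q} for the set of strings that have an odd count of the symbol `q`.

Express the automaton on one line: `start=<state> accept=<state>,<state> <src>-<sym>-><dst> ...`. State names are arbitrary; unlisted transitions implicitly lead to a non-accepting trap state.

The only thing that matters is how many `q`s have appeared, reduced mod 2. Use one state per residue: A for 0, …, B for 1. Reading `q` moves to the next residue; anything else stays put. B is accepting.
2 states suffice.
       p  q 
>  A   A  B 
 * B   B  A 
(> = start, * = accepting)

start=A accept=B A-p->A A-q->B B-p->B B-q->A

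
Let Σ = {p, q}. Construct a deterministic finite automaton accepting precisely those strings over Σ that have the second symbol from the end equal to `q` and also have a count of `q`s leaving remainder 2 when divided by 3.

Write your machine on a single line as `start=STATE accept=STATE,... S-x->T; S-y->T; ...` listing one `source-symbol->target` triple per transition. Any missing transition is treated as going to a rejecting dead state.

Build one automaton per condition and run them in lockstep. One (7 states) tracks the last 2 symbols read; the other (3 states) tracks the count of `q`s modulo 3. Each combined state is a pair, one component from each; accept when both components accept. Equivalent product states are then merged.
A 7-state machine:
        p   q  
>  s0   s0  s1 
   s1   s2  s3 
   s2   s2  s4 
 * s3   s5  s0 
   s4   s5  s0 
 * s5   s6  s0 
   s6   s6  s0 
(> = start, * = accepting)

start=s0; accept=s3,s5; s0-p->s0; s0-q->s1; s1-p->s2; s1-q->s3; s2-p->s2; s2-q->s4; s3-p->s5; s3-q->s0; s4-p->s5; s4-q->s0; s5-p->s6; s5-q->s0; s6-p->s6; s6-q->s0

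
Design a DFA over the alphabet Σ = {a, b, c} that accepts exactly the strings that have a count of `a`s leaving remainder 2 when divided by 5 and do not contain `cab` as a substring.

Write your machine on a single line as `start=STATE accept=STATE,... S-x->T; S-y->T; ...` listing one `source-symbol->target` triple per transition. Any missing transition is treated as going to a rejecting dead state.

start=S0; accept=S3,S7,S8; S0-a->S1; S0-b->S0; S0-c->S2; S1-a->S3; S1-b->S1; S1-c->S4; S2-a->S5; S2-b->S0; S2-c->S2; S3-a->S6; S3-b->S3; S3-c->S7; S4-a->S8; S4-b->S1; S4-c->S4; S5-a->S3; S5-b->S9; S5-c->S4; S6-a->S10; S6-b->S6; S6-c->S11; S7-a->S12; S7-b->S3; S7-c->S7; S8-a->S6; S8-b->S9; S8-c->S7; S9-a->S9; S9-b->S9; S9-c->S9; S10-a->S0; S10-b->S10; S10-c->S13; S11-a->S14; S11-b->S6; S11-c->S11; S12-a->S10; S12-b->S9; S12-c->S11; S13-a->S15; S13-b->S10; S13-c->S13; S14-a->S0; S14-b->S9; S14-c->S13; S15-a->S1; S15-b->S9; S15-c->S2

Build one automaton per condition and run them in lockstep. The first has 5 states tracking the count of `a`s modulo 5; the second has 4 states tracking partial matches of the forbidden pattern `cab`. A product state is a pair (one from each), accepting exactly when both do. Equivalent product states are then merged.
A 16-state machine:
          a    b    c  
>  S0     S1   S0   S2 
   S1     S3   S1   S4 
   S2     S5   S0   S2 
 * S3     S6   S3   S7 
   S4     S8   S1   S4 
   S5     S3   S9   S4 
   S6    S10   S6  S11 
 * S7    S12   S3   S7 
 * S8     S6   S9   S7 
   S9     S9   S9   S9 
   S10    S0  S10  S13 
   S11   S14   S6  S11 
   S12   S10   S9  S11 
   S13   S15  S10  S13 
   S14    S0   S9  S13 
   S15    S1   S9   S2 
(> = start, * = accepting)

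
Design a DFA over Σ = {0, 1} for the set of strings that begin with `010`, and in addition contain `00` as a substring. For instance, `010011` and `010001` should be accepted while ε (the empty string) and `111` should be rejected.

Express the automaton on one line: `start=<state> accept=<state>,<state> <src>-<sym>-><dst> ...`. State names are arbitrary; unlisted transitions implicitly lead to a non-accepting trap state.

start=A accept=F A-0->B A-1->C B-0->C B-1->D C-0->C C-1->C D-0->E D-1->C E-0->F E-1->G F-0->F F-1->F G-0->E G-1->G

Run two small machines in parallel and take their product. One (5 states) tracks whether the input so far still matches the prefix `010`; the other (3 states) tracks whether and how much of `00` has been seen. Each combined state is a pair, one component from each; accept when both components accept. Minimizing collapses redundant product states.
With 7 states:
       0  1 
>  A   B  C 
   B   C  D 
   C   C  C 
   D   E  C 
   E   F  G 
 * F   F  F 
   G   E  G 
(> = start, * = accepting)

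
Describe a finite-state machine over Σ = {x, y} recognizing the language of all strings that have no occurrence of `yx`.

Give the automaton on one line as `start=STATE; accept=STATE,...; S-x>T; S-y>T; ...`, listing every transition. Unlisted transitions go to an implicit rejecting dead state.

Track partial matches of the forbidden pattern `yx`. State q2 is a dead state reached once `yx` has occurred; every other state accepts. q0 means no part of `yx` is currently matched.
With 3 states:
        x   y  
>* q0   q0  q1 
 * q1   q2  q1 
   q2   q2  q2 
(> = start, * = accepting)

start=q0; accept=q0,q1; q0-x>q0; q0-y>q1; q1-x>q2; q1-y>q1; q2-x>q2; q2-y>q2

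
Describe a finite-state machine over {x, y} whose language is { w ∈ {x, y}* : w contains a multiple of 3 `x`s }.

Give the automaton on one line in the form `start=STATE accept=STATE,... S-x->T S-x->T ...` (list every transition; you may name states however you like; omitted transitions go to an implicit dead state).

start=q0 accept=q0 q0-x->q1 q0-y->q0 q1-x->q2 q1-y->q1 q2-x->q0 q2-y->q2

The only thing that matters is how many `x`s have appeared, reduced mod 3. Use one state per residue: q0 for 0, …, q2 for 2. Reading `x` moves to the next residue; anything else stays put. q0 is accepting.
With 3 states:
        x   y  
>* q0   q1  q0 
   q1   q2  q1 
   q2   q0  q2 
(> = start, * = accepting)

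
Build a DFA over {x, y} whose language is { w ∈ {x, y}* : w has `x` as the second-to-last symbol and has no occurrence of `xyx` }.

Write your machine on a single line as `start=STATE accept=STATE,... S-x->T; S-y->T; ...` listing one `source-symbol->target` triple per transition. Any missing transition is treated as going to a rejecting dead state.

Run two small machines in parallel and take their product. The first has 7 states tracking the last 2 symbols read; the second has 4 states tracking partial matches of the forbidden pattern `xyx`. A product state is a pair (one from each), accepting exactly when both do. After merging equivalent states the machine shrinks.
With 5 states:
        x   y  
>  S0   S1  S0 
   S1   S2  S3 
 * S2   S2  S3 
 * S3   S4  S0 
   S4   S4  S4 
(> = start, * = accepting)

start=S0; accept=S2,S3; S0-x->S1; S0-y->S0; S1-x->S2; S1-y->S3; S2-x->S2; S2-y->S3; S3-x->S4; S3-y->S0; S4-x->S4; S4-y->S4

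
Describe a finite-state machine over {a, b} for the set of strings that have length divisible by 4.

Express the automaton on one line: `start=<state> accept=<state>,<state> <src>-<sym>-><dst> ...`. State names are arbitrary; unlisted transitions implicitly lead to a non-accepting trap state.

start=s0 accept=s0 s0-a->s1 s0-b->s1 s1-a->s2 s1-b->s2 s2-a->s3 s2-b->s3 s3-a->s0 s3-b->s0

Count input length modulo 4: every symbol advances one step around the cycle s0 → s1 → s2 → s3 → s0. Accept at s0.
4 states suffice.
        a   b  
>* s0   s1  s1 
   s1   s2  s2 
   s2   s3  s3 
   s3   s0  s0 
(> = start, * = accepting)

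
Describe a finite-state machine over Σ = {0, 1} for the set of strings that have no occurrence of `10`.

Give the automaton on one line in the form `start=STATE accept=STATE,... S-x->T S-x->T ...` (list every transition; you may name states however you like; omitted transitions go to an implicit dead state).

start=s0 accept=s0,s1 s0-0->s0 s0-1->s1 s1-0->s2 s1-1->s1 s2-0->s2 s2-1->s2

Track partial matches of the forbidden pattern `10`. State s2 is a dead state reached once `10` has occurred; every other state accepts. s0 means no part of `10` is currently matched.
3 states suffice.
        0   1  
>* s0   s0  s1 
 * s1   s2  s1 
   s2   s2  s2 
(> = start, * = accepting)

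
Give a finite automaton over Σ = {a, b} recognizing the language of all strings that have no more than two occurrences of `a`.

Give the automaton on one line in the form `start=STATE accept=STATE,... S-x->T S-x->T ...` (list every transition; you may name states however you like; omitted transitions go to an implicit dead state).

Count `a`s, saturating at 3: states S0 through S2 mean 0 through 2 `a`s seen; S3 means more than 2. Each `a` increments (capped at S3); other symbols loop. Accept from {S0, S1, S2}.
A 4-state machine:
        a   b  
>* S0   S1  S0 
 * S1   S2  S1 
 * S2   S3  S2 
   S3   S3  S3 
(> = start, * = accepting)

start=S0 accept=S0,S1,S2 S0-a->S1 S0-b->S0 S1-a->S2 S1-b->S1 S2-a->S3 S2-b->S2 S3-a->S3 S3-b->S3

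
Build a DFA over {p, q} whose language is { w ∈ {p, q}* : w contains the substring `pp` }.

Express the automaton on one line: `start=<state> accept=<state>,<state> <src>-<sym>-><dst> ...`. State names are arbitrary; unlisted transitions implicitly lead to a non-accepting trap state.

States A..B record the length of the longest prefix of `pp` that matches the current input suffix. Reaching C means `pp` has been seen, and we stay there forever. Accept from C.
       p  q 
>  A   B  A 
   B   C  A 
 * C   C  C 
(> = start, * = accepting)

start=A accept=C A-p->B A-q->A B-p->C B-q->A C-p->C C-q->C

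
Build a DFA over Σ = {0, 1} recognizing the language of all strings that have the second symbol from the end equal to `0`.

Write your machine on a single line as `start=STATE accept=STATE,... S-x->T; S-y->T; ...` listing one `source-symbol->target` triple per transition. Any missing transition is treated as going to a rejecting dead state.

A DFA must remember the last 2 symbols (since which symbol is second-to-last isn't known until the input ends). Use one state per possible window of the last ≤2 symbols; accept from those whose window starts with `0`.
        0   1  
>  q0   q1  q2 
   q1   q3  q4 
   q2   q5  q6 
 * q3   q3  q4 
 * q4   q5  q6 
   q5   q3  q4 
   q6   q5  q6 
(> = start, * = accepting)

start=q0; accept=q3,q4; q0-0->q1; q0-1->q2; q1-0->q3; q1-1->q4; q2-0->q5; q2-1->q6; q3-0->q3; q3-1->q4; q4-0->q5; q4-1->q6; q5-0->q3; q5-1->q4; q6-0->q5; q6-1->q6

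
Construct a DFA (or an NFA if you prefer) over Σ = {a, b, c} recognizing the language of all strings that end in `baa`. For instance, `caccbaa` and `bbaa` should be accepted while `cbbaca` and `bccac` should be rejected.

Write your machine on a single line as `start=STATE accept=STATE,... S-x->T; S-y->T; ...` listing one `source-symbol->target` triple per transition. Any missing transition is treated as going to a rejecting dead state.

Let each state record the length of the longest suffix of the input read so far that is also a prefix of `baa`. q1 means the last symbol is `b`; q2 means the last 2 symbols are `ba`; q3 means the last 3 symbols are `baa`. Accept only at q3, where the string currently ends in `baa`.
With 4 states:
        a   b   c  
>  q0   q0  q1  q0 
   q1   q2  q1  q0 
   q2   q3  q1  q0 
 * q3   q0  q1  q0 
(> = start, * = accepting)

start=q0; accept=q3; q0-a->q0; q0-b->q1; q0-c->q0; q1-a->q2; q1-b->q1; q1-c->q0; q2-a->q3; q2-b->q1; q2-c->q0; q3-a->q0; q3-b->q1; q3-c->q0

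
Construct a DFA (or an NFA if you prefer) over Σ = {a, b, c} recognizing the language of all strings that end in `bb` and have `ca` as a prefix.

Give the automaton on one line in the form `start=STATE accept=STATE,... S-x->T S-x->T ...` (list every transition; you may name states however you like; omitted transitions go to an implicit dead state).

start=s0 accept=s5 s0-a->s1 s0-b->s1 s0-c->s2 s1-a->s1 s1-b->s1 s1-c->s1 s2-a->s3 s2-b->s1 s2-c->s1 s3-a->s3 s3-b->s4 s3-c->s3 s4-a->s3 s4-b->s5 s4-c->s3 s5-a->s3 s5-b->s5 s5-c->s3

Handle the two conditions separately and then intersect. One (3 states) tracks how much of the suffix `bb` has currently been matched; the other (4 states) tracks whether the input so far still matches the prefix `ca`. Each combined state is a pair, one component from each; accept when both components accept. Equivalent product states are then merged.
6 states suffice.
        a   b   c  
>  s0   s1  s1  s2 
   s1   s1  s1  s1 
   s2   s3  s1  s1 
   s3   s3  s4  s3 
   s4   s3  s5  s3 
 * s5   s3  s5  s3 
(> = start, * = accepting)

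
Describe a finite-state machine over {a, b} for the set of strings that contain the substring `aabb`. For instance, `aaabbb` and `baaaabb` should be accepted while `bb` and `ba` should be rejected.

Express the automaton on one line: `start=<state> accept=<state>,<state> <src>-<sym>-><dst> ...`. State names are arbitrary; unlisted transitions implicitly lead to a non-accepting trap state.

Track how much of `aabb` has been matched so far: state S0 is no progress, S4 is the absorbing accept state reached once `aabb` has occurred. Intermediate states record partial matches; on a mismatch, fall back to the longest reusable overlap.
A 5-state machine:
        a   b  
>  S0   S1  S0 
   S1   S2  S0 
   S2   S2  S3 
   S3   S1  S4 
 * S4   S4  S4 
(> = start, * = accepting)

start=S0 accept=S4 S0-a->S1 S0-b->S0 S1-a->S2 S1-b->S0 S2-a->S2 S2-b->S3 S3-a->S1 S3-b->S4 S4-a->S4 S4-b->S4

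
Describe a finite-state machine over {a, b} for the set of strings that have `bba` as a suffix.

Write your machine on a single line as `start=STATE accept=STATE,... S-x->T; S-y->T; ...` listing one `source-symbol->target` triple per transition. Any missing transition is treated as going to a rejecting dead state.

start=q0; accept=q3; q0-a->q0; q0-b->q1; q1-a->q0; q1-b->q2; q2-a->q3; q2-b->q2; q3-a->q0; q3-b->q1

Let each state record the length of the longest suffix of the input read so far that is also a prefix of `bba`. q1 means the last symbol is `b`; q2 means the last 2 symbols are `bb`; q3 means the last 3 symbols are `bba`. Accept only at q3, where the string currently ends in `bba`.
4 states suffice.
        a   b  
>  q0   q0  q1 
   q1   q0  q2 
   q2   q3  q2 
 * q3   q0  q1 
(> = start, * = accepting)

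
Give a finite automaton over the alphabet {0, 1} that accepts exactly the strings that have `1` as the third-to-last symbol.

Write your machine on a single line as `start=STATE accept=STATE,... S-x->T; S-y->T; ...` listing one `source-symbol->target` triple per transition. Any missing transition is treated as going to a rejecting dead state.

start=s0; accept=s11,s12,s13,s14; s0-0->s1; s0-1->s2; s1-0->s3; s1-1->s4; s2-0->s5; s2-1->s6; s3-0->s7; s3-1->s8; s4-0->s9; s4-1->s10; s5-0->s11; s5-1->s12; s6-0->s13; s6-1->s14; s7-0->s7; s7-1->s8; s8-0->s9; s8-1->s10; s9-0->s11; s9-1->s12; s10-0->s13; s10-1->s14; s11-0->s7; s11-1->s8; s12-0->s9; s12-1->s10; s13-0->s11; s13-1->s12; s14-0->s13; s14-1->s14

Because acceptance depends on a position counted from the end, the machine has to buffer the most recent 3 symbols. Make each state the string of the last up-to-3 symbols read; on input `x` shift the window left and append `x`. Accept when the buffered window has length 3 and begins with `1`.
With 15 states:
          0    1  
>  s0     s1   s2 
   s1     s3   s4 
   s2     s5   s6 
   s3     s7   s8 
   s4     s9  s10 
   s5    s11  s12 
   s6    s13  s14 
   s7     s7   s8 
   s8     s9  s10 
   s9    s11  s12 
   s10   s13  s14 
 * s11    s7   s8 
 * s12    s9  s10 
 * s13   s11  s12 
 * s14   s13  s14 
(> = start, * = accepting)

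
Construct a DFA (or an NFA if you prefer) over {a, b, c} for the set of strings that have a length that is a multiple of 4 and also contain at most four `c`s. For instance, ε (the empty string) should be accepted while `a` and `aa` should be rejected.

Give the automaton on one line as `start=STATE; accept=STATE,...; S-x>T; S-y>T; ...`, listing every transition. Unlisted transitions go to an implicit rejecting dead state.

start=s0; accept=s0,s10,s11,s12,s13; s0-a>s1; s0-b>s1; s0-c>s2; s1-a>s3; s1-b>s3; s1-c>s4; s2-a>s4; s2-b>s4; s2-c>s5; s3-a>s6; s3-b>s6; s3-c>s7; s4-a>s7; s4-b>s7; s4-c>s8; s5-a>s8; s5-b>s8; s5-c>s9; s6-a>s0; s6-b>s0; s6-c>s10; s7-a>s10; s7-b>s10; s7-c>s11; s8-a>s11; s8-b>s11; s8-c>s12; s9-a>s12; s9-b>s12; s9-c>s13; s10-a>s2; s10-b>s2; s10-c>s14; s11-a>s14; s11-b>s14; s11-c>s15; s12-a>s15; s12-b>s15; s12-c>s16; s13-a>s16; s13-b>s16; s13-c>s17; s14-a>s5; s14-b>s5; s14-c>s18; s15-a>s18; s15-b>s18; s15-c>s19; s16-a>s19; s16-b>s19; s16-c>s17; s17-a>s17; s17-b>s17; s17-c>s17; s18-a>s9; s18-b>s9; s18-c>s20; s19-a>s20; s19-b>s20; s19-c>s17; s20-a>s13; s20-b>s13; s20-c>s17

Build one automaton per condition and run them in lockstep. One (4 states) tracks the input length modulo 4; the other (6 states) tracks the count of `c`s, saturating at 5. Each combined state is a pair, one component from each; accept when both components accept. Minimizing collapses redundant product states.
A 21-state machine:
          a    b    c  
>* s0     s1   s1   s2 
   s1     s3   s3   s4 
   s2     s4   s4   s5 
   s3     s6   s6   s7 
   s4     s7   s7   s8 
   s5     s8   s8   s9 
   s6     s0   s0  s10 
   s7    s10  s10  s11 
   s8    s11  s11  s12 
   s9    s12  s12  s13 
 * s10    s2   s2  s14 
 * s11   s14  s14  s15 
 * s12   s15  s15  s16 
 * s13   s16  s16  s17 
   s14    s5   s5  s18 
   s15   s18  s18  s19 
   s16   s19  s19  s17 
   s17   s17  s17  s17 
   s18    s9   s9  s20 
   s19   s20  s20  s17 
   s20   s13  s13  s17 
(> = start, * = accepting)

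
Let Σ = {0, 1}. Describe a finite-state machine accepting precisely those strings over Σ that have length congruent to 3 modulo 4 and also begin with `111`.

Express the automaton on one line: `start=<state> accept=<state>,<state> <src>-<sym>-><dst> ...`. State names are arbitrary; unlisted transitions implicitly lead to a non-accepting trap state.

Build one automaton per condition and run them in lockstep. One (4 states) tracks the input length modulo 4; the other (5 states) tracks whether the input so far still matches the prefix `111`. Each combined state is a pair, one component from each; accept when both components accept. After merging equivalent states the machine shrinks.
8 states suffice.
        0   1  
>  q0   q1  q2 
   q1   q1  q1 
   q2   q1  q3 
   q3   q1  q4 
 * q4   q5  q5 
   q5   q6  q6 
   q6   q7  q7 
   q7   q4  q4 
(> = start, * = accepting)

start=q0 accept=q4 q0-0->q1 q0-1->q2 q1-0->q1 q1-1->q1 q2-0->q1 q2-1->q3 q3-0->q1 q3-1->q4 q4-0->q5 q4-1->q5 q5-0->q6 q5-1->q6 q6-0->q7 q6-1->q7 q7-0->q4 q7-1->q4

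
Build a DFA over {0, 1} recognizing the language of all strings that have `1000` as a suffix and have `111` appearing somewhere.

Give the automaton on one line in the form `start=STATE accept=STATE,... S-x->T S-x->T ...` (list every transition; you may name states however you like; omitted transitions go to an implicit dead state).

Handle the two conditions separately and then intersect. The first has 5 states tracking how much of the suffix `1000` has currently been matched; the second has 4 states tracking whether and how much of `111` has been seen. A product state is a pair (one from each), accepting exactly when both do. Minimizing collapses redundant product states.
An 8-state machine:
        0   1  
>  q0   q0  q1 
   q1   q0  q2 
   q2   q0  q3 
   q3   q4  q3 
   q4   q5  q3 
   q5   q6  q3 
 * q6   q7  q3 
   q7   q7  q3 
(> = start, * = accepting)

start=q0 accept=q6 q0-0->q0 q0-1->q1 q1-0->q0 q1-1->q2 q2-0->q0 q2-1->q3 q3-0->q4 q3-1->q3 q4-0->q5 q4-1->q3 q5-0->q6 q5-1->q3 q6-0->q7 q6-1->q3 q7-0->q7 q7-1->q3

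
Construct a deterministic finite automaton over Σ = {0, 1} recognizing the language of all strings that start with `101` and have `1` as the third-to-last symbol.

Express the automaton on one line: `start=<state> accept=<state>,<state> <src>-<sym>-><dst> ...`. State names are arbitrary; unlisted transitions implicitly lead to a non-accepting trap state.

Build one automaton per condition and run them in lockstep. The first has 5 states tracking whether the input so far still matches the prefix `101`; the second has 15 states tracking the last 3 symbols read. A product state is a pair (one from each), accepting exactly when both do. After merging equivalent states the machine shrinks.
          0    1  
>  q0     q1   q2 
   q1     q1   q1 
   q2     q3   q1 
   q3     q1   q4 
 * q4     q5   q6 
   q5     q7   q4 
   q6     q8   q9 
 * q7    q10  q11 
 * q8     q7   q4 
 * q9     q8   q9 
   q10   q10  q11 
   q11    q5   q6 
(> = start, * = accepting)

start=q0 accept=q4,q7,q8,q9 q0-0->q1 q0-1->q2 q1-0->q1 q1-1->q1 q2-0->q3 q2-1->q1 q3-0->q1 q3-1->q4 q4-0->q5 q4-1->q6 q5-0->q7 q5-1->q4 q6-0->q8 q6-1->q9 q7-0->q10 q7-1->q11 q8-0->q7 q8-1->q4 q9-0->q8 q9-1->q9 q10-0->q10 q10-1->q11 q11-0->q5 q11-1->q6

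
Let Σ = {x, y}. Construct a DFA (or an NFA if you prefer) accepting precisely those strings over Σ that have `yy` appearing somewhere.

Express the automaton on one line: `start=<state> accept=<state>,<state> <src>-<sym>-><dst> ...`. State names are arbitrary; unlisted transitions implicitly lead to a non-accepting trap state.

start=q0 accept=q2 q0-x->q0 q0-y->q1 q1-x->q0 q1-y->q2 q2-x->q2 q2-y->q2

States q0..q1 record the length of the longest prefix of `yy` that matches the current input suffix. Reaching q2 means `yy` has been seen, and we stay there forever. Accept from q2.
        x   y  
>  q0   q0  q1 
   q1   q0  q2 
 * q2   q2  q2 
(> = start, * = accepting)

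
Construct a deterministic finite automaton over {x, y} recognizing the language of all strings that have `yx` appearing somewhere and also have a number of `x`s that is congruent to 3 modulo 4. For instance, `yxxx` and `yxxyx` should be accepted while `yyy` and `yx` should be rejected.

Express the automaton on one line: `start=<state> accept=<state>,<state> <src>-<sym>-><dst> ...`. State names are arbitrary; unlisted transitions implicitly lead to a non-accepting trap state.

start=q0 accept=q8 q0-x->q1 q0-y->q2 q1-x->q3 q1-y->q4 q2-x->q4 q2-y->q2 q3-x->q5 q3-y->q6 q4-x->q6 q4-y->q4 q5-x->q0 q5-y->q7 q6-x->q8 q6-y->q6 q7-x->q2 q7-y->q7 q8-x->q2 q8-y->q8

Build one automaton per condition and run them in lockstep. One (3 states) tracks whether and how much of `yx` has been seen; the other (4 states) tracks the count of `x`s modulo 4. Each combined state is a pair, one component from each; accept when both components accept. After merging equivalent states the machine shrinks.
9 states suffice.
        x   y  
>  q0   q1  q2 
   q1   q3  q4 
   q2   q4  q2 
   q3   q5  q6 
   q4   q6  q4 
   q5   q0  q7 
   q6   q8  q6 
   q7   q2  q7 
 * q8   q2  q8 
(> = start, * = accepting)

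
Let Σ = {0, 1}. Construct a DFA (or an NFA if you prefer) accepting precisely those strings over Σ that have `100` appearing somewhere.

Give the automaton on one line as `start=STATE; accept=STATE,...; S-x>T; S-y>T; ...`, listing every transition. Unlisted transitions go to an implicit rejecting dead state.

start=S0; accept=S3; S0-0>S0; S0-1>S1; S1-0>S2; S1-1>S1; S2-0>S3; S2-1>S1; S3-0>S3; S3-1>S3

States S0..S2 record the length of the longest prefix of `100` that matches the current input suffix. Reaching S3 means `100` has been seen, and we stay there forever. Accept from S3.
A 4-state machine:
        0   1  
>  S0   S0  S1 
   S1   S2  S1 
   S2   S3  S1 
 * S3   S3  S3 
(> = start, * = accepting)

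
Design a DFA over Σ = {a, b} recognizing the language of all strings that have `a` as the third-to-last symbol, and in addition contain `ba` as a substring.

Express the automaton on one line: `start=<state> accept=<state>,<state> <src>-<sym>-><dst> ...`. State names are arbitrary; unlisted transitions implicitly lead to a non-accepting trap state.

start=s0 accept=s5,s8,s9,s10 s0-a->s1 s0-b->s2 s1-a->s1 s1-b->s3 s2-a->s4 s2-b->s2 s3-a->s5 s3-b->s2 s4-a->s6 s4-b->s7 s5-a->s6 s5-b->s7 s6-a->s8 s6-b->s9 s7-a->s5 s7-b->s10 s8-a->s8 s8-b->s9 s9-a->s5 s9-b->s10 s10-a->s4 s10-b->s2

Handle the two conditions separately and then intersect. The first has 15 states tracking the last 3 symbols read; the second has 3 states tracking whether and how much of `ba` has been seen. A product state is a pair (one from each), accepting exactly when both do. After merging equivalent states the machine shrinks.
          a    b  
>  s0     s1   s2 
   s1     s1   s3 
   s2     s4   s2 
   s3     s5   s2 
   s4     s6   s7 
 * s5     s6   s7 
   s6     s8   s9 
   s7     s5  s10 
 * s8     s8   s9 
 * s9     s5  s10 
 * s10    s4   s2 
(> = start, * = accepting)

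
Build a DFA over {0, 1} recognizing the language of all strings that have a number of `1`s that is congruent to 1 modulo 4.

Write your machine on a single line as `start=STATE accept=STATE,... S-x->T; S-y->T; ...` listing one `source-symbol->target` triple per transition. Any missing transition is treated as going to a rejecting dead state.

start=A; accept=B; A-0->A; A-1->B; B-0->B; B-1->C; C-0->C; C-1->D; D-0->D; D-1->A

The only thing that matters is how many `1`s have appeared, reduced mod 4. Use one state per residue: A for 0, …, D for 3. Reading `1` moves to the next residue; anything else stays put. B is accepting.
4 states suffice.
       0  1 
>  A   A  B 
 * B   B  C 
   C   C  D 
   D   D  A 
(> = start, * = accepting)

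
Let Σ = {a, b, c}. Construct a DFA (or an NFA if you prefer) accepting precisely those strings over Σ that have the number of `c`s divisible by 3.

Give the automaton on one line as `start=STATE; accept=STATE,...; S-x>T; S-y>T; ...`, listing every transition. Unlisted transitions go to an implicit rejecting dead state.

The only thing that matters is how many `c`s have appeared, reduced mod 3. Use one state per residue: q0 for 0, …, q2 for 2. Reading `c` moves to the next residue; anything else stays put. q0 is accepting.
With 3 states:
        a   b   c  
>* q0   q0  q0  q1 
   q1   q1  q1  q2 
   q2   q2  q2  q0 
(> = start, * = accepting)

start=q0; accept=q0; q0-a>q0; q0-b>q0; q0-c>q1; q1-a>q1; q1-b>q1; q1-c>q2; q2-a>q2; q2-b>q2; q2-c>q0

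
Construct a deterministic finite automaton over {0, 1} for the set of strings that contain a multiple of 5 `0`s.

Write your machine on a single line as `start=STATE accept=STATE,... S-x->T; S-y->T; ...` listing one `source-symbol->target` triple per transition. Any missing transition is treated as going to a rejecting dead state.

Keep the running count of `0`s modulo 5: each `0` advances along the cycle A → B → C → D → E → A while other symbols loop. Accept at A.
       0  1 
>* A   B  A 
   B   C  B 
   C   D  C 
   D   E  D 
   E   A  E 
(> = start, * = accepting)

start=A; accept=A; A-0->B; A-1->A; B-0->C; B-1->B; C-0->D; C-1->C; D-0->E; D-1->D; E-0->A; E-1->E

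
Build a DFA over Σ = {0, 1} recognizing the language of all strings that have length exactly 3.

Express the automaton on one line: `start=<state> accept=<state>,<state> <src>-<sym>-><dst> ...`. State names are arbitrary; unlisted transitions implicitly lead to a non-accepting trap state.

start=q0 accept=q3 q0-0->q1 q0-1->q1 q1-0->q2 q1-1->q2 q2-0->q3 q2-1->q3 q3-0->q4 q3-1->q4 q4-0->q4 q4-1->q4

Count input length up to 4: every symbol moves from q0 toward q4, which means 'more than 3' and absorbs. Accept from {q3}.
        0   1  
>  q0   q1  q1 
   q1   q2  q2 
   q2   q3  q3 
 * q3   q4  q4 
   q4   q4  q4 
(> = start, * = accepting)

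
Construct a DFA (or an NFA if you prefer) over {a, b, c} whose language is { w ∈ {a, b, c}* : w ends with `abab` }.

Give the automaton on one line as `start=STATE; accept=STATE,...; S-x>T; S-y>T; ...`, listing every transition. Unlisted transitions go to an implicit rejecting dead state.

Remember how much of `abab` the current input suffix matches. State q0 means no match yet; q1 means the last symbol is `a`; q2 means the last 2 symbols are `ab`; q3 means the last 3 symbols are `aba`; q4 means the last 4 symbols are `abab`. Only q4 accepts. On a mismatch, fall back to the longest proper suffix that is still a prefix of `abab`.
A 5-state machine:
        a   b   c  
>  q0   q1  q0  q0 
   q1   q1  q2  q0 
   q2   q3  q0  q0 
   q3   q1  q4  q0 
 * q4   q3  q0  q0 
(> = start, * = accepting)

start=q0; accept=q4; q0-a>q1; q0-b>q0; q0-c>q0; q1-a>q1; q1-b>q2; q1-c>q0; q2-a>q3; q2-b>q0; q2-c>q0; q3-a>q1; q3-b>q4; q3-c>q0; q4-a>q3; q4-b>q0; q4-c>q0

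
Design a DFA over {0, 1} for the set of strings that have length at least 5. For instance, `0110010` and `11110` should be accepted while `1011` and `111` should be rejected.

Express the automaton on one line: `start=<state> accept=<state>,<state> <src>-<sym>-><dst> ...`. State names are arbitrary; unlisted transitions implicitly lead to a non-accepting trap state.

Count input length up to 6: every symbol moves from q0 toward q6, which means 'more than 5' and absorbs. Accept from {q5, q6}.
7 states suffice.
        0   1  
>  q0   q1  q1 
   q1   q2  q2 
   q2   q3  q3 
   q3   q4  q4 
   q4   q5  q5 
 * q5   q6  q6 
 * q6   q6  q6 
(> = start, * = accepting)

start=q0 accept=q5,q6 q0-0->q1 q0-1->q1 q1-0->q2 q1-1->q2 q2-0->q3 q2-1->q3 q3-0->q4 q3-1->q4 q4-0->q5 q4-1->q5 q5-0->q6 q5-1->q6 q6-0->q6 q6-1->q6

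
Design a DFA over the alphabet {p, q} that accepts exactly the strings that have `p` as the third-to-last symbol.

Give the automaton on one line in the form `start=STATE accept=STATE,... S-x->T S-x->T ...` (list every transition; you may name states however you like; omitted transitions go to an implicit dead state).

A DFA must remember the last 3 symbols (since which symbol is third-to-last isn't known until the input ends). Use one state per possible window of the last ≤3 symbols; accept from those whose window starts with `p`.
With 15 states:
       p  q 
>  A   B  C 
   B   D  E 
   C   F  G 
   D   H  I 
   E   J  K 
   F   L  M 
   G   N  O 
 * H   H  I 
 * I   J  K 
 * J   L  M 
 * K   N  O 
   L   H  I 
   M   J  K 
   N   L  M 
   O   N  O 
(> = start, * = accepting)

start=A accept=H,I,J,K A-p->B A-q->C B-p->D B-q->E C-p->F C-q->G D-p->H D-q->I E-p->J E-q->K F-p->L F-q->M G-p->N G-q->O H-p->H H-q->I I-p->J I-q->K J-p->L J-q->M K-p->N K-q->O L-p->H L-q->I M-p->J M-q->K N-p->L N-q->M O-p->N O-q->O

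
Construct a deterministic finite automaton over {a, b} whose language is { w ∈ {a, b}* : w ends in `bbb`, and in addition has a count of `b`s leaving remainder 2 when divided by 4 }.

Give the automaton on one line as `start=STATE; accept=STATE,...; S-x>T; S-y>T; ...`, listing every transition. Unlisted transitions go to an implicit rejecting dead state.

start=q0; accept=q6; q0-a>q0; q0-b>q1; q1-a>q1; q1-b>q2; q2-a>q2; q2-b>q3; q3-a>q3; q3-b>q4; q4-a>q0; q4-b>q5; q5-a>q1; q5-b>q6; q6-a>q2; q6-b>q3

Handle the two conditions separately and then intersect. The first has 4 states tracking how much of the suffix `bbb` has currently been matched; the second has 4 states tracking the count of `b`s modulo 4. A product state is a pair (one from each), accepting exactly when both do. Minimizing collapses redundant product states.
        a   b  
>  q0   q0  q1 
   q1   q1  q2 
   q2   q2  q3 
   q3   q3  q4 
   q4   q0  q5 
   q5   q1  q6 
 * q6   q2  q3 
(> = start, * = accepting)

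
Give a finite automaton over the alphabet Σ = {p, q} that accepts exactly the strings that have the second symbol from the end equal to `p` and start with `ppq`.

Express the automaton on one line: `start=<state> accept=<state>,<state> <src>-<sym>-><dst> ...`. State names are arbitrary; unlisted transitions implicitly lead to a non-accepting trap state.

start=s0 accept=s4,s7 s0-p->s1 s0-q->s2 s1-p->s3 s1-q->s2 s2-p->s2 s2-q->s2 s3-p->s2 s3-q->s4 s4-p->s5 s4-q->s6 s5-p->s7 s5-q->s4 s6-p->s5 s6-q->s6 s7-p->s7 s7-q->s4

Handle the two conditions separately and then intersect. The first has 7 states tracking the last 2 symbols read; the second has 5 states tracking whether the input so far still matches the prefix `ppq`. A product state is a pair (one from each), accepting exactly when both do. Equivalent product states are then merged.
With 8 states:
        p   q  
>  s0   s1  s2 
   s1   s3  s2 
   s2   s2  s2 
   s3   s2  s4 
 * s4   s5  s6 
   s5   s7  s4 
   s6   s5  s6 
 * s7   s7  s4 
(> = start, * = accepting)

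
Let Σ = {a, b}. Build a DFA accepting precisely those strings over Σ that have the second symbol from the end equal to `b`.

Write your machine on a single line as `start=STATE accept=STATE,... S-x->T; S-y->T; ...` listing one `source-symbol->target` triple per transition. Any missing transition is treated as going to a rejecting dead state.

start=q0; accept=q5,q6; q0-a->q1; q0-b->q2; q1-a->q3; q1-b->q4; q2-a->q5; q2-b->q6; q3-a->q3; q3-b->q4; q4-a->q5; q4-b->q6; q5-a->q3; q5-b->q4; q6-a->q5; q6-b->q6

Because acceptance depends on a position counted from the end, the machine has to buffer the most recent 2 symbols. Make each state the string of the last up-to-2 symbols read; on input `x` shift the window left and append `x`. Accept when the buffered window has length 2 and begins with `b`.
7 states suffice.
        a   b  
>  q0   q1  q2 
   q1   q3  q4 
   q2   q5  q6 
   q3   q3  q4 
   q4   q5  q6 
 * q5   q3  q4 
 * q6   q5  q6 
(> = start, * = accepting)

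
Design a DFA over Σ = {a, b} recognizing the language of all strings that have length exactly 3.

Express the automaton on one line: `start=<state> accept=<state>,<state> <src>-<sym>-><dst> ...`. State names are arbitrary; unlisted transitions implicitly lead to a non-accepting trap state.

start=q0 accept=q3 q0-a->q1 q0-b->q1 q1-a->q2 q1-b->q2 q2-a->q3 q2-b->q3 q3-a->q4 q3-b->q4 q4-a->q4 q4-b->q4

Count input length up to 4: every symbol moves from q0 toward q4, which means 'more than 3' and absorbs. Accept from {q3}.
5 states suffice.
        a   b  
>  q0   q1  q1 
   q1   q2  q2 
   q2   q3  q3 
 * q3   q4  q4 
   q4   q4  q4 
(> = start, * = accepting)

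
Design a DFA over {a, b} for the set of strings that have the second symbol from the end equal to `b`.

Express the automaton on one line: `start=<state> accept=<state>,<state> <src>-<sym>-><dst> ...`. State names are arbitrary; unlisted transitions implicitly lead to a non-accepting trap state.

start=q0 accept=q5,q6 q0-a->q1 q0-b->q2 q1-a->q3 q1-b->q4 q2-a->q5 q2-b->q6 q3-a->q3 q3-b->q4 q4-a->q5 q4-b->q6 q5-a->q3 q5-b->q4 q6-a->q5 q6-b->q6

Because acceptance depends on a position counted from the end, the machine has to buffer the most recent 2 symbols. Make each state the string of the last up-to-2 symbols read; on input `x` shift the window left and append `x`. Accept when the buffered window has length 2 and begins with `b`.
        a   b  
>  q0   q1  q2 
   q1   q3  q4 
   q2   q5  q6 
   q3   q3  q4 
   q4   q5  q6 
 * q5   q3  q4 
 * q6   q5  q6 
(> = start, * = accepting)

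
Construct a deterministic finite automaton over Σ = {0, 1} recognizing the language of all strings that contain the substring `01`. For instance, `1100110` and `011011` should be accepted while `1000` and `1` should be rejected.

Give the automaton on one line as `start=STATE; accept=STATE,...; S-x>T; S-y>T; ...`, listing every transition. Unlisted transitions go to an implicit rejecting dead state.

start=q0; accept=q2; q0-0>q1; q0-1>q0; q1-0>q1; q1-1>q2; q2-0>q2; q2-1>q2

Track how much of `01` has been matched so far: state q0 is no progress, q2 is the absorbing accept state reached once `01` has occurred. Intermediate states record partial matches; on a mismatch, fall back to the longest reusable overlap.
A 3-state machine:
        0   1  
>  q0   q1  q0 
   q1   q1  q2 
 * q2   q2  q2 
(> = start, * = accepting)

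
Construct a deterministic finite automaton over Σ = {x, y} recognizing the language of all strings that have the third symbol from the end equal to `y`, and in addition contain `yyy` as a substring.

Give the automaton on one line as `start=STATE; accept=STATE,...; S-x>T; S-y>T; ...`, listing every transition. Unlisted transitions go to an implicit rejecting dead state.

Handle the two conditions separately and then intersect. The first has 15 states tracking the last 3 symbols read; the second has 4 states tracking whether and how much of `yyy` has been seen. A product state is a pair (one from each), accepting exactly when both do. Equivalent product states are then merged.
An 11-state machine:
          x    y  
>  s0     s0   s1 
   s1     s0   s2 
   s2     s0   s3 
 * s3     s4   s3 
 * s4     s5   s6 
 * s5     s7   s8 
 * s6     s9  s10 
   s7     s7   s8 
   s8     s9  s10 
   s9     s5   s6 
   s10    s4   s3 
(> = start, * = accepting)

start=s0; accept=s3,s4,s5,s6; s0-x>s0; s0-y>s1; s1-x>s0; s1-y>s2; s2-x>s0; s2-y>s3; s3-x>s4; s3-y>s3; s4-x>s5; s4-y>s6; s5-x>s7; s5-y>s8; s6-x>s9; s6-y>s10; s7-x>s7; s7-y>s8; s8-x>s9; s8-y>s10; s9-x>s5; s9-y>s6; s10-x>s4; s10-y>s3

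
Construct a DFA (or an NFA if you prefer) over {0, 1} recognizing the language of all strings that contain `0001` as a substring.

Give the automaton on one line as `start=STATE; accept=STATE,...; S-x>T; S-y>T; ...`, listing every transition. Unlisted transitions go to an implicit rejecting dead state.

Track how much of `0001` has been matched so far: state A is no progress, E is the absorbing accept state reached once `0001` has occurred. Intermediate states record partial matches; on a mismatch, fall back to the longest reusable overlap.
A 5-state machine:
       0  1 
>  A   B  A 
   B   C  A 
   C   D  A 
   D   D  E 
 * E   E  E 
(> = start, * = accepting)

start=A; accept=E; A-0>B; A-1>A; B-0>C; B-1>A; C-0>D; C-1>A; D-0>D; D-1>E; E-0>E; E-1>E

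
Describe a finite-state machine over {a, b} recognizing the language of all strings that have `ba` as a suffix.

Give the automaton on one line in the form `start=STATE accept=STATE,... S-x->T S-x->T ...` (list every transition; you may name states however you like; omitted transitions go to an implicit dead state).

start=q0 accept=q2 q0-a->q0 q0-b->q1 q1-a->q2 q1-b->q1 q2-a->q0 q2-b->q1

Remember how much of `ba` the current input suffix matches. State q0 means no match yet; q1 means the last symbol is `b`; q2 means the last 2 symbols are `ba`. Only q2 accepts. On a mismatch, fall back to the longest proper suffix that is still a prefix of `ba`.
        a   b  
>  q0   q0  q1 
   q1   q2  q1 
 * q2   q0  q1 
(> = start, * = accepting)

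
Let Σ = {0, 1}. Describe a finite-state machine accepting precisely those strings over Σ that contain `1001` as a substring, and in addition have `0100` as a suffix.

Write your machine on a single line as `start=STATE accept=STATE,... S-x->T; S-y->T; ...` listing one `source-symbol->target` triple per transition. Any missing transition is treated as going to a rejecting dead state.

Build one automaton per condition and run them in lockstep. One (5 states) tracks whether and how much of `1001` has been seen; the other (5 states) tracks how much of the suffix `0100` has currently been matched. Each combined state is a pair, one component from each; accept when both components accept. After merging equivalent states the machine shrinks.
        0   1  
>  q0   q0  q1 
   q1   q2  q1 
   q2   q3  q1 
   q3   q0  q4 
   q4   q5  q6 
   q5   q7  q4 
   q6   q8  q6 
 * q7   q8  q4 
   q8   q8  q4 
(> = start, * = accepting)

start=q0; accept=q7; q0-0->q0; q0-1->q1; q1-0->q2; q1-1->q1; q2-0->q3; q2-1->q1; q3-0->q0; q3-1->q4; q4-0->q5; q4-1->q6; q5-0->q7; q5-1->q4; q6-0->q8; q6-1->q6; q7-0->q8; q7-1->q4; q8-0->q8; q8-1->q4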